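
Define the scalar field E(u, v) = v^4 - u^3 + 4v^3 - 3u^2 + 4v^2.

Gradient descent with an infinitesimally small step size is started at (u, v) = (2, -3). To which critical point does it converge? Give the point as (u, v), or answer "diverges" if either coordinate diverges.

E is separable, so gradient descent decouples: u follows -∂E/∂u, v follows -∂E/∂v.
∂E/∂u = -3u(u + 2); at u=2 this is -24, so u increases.
∂E/∂v = 4v(v + 1)(v + 2); at v=-3 this is -24, so v increases.
The u-coordinate has no critical point in that direction and runs off to infinity.

diverges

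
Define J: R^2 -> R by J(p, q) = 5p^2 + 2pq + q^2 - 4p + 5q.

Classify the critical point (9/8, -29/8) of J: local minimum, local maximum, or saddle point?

local minimum

The Hessian of J is constant: H = [[10, 2], [2, 2]].
det(H) = 10·2 − 2² = 16.
det(H) > 0 and tr(H) = 12 > 0, so H is positive definite and the point is a local minimum.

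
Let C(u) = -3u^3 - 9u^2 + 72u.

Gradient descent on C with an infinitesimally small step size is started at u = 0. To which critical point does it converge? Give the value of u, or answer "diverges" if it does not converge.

-4

C'(u) = -9(u - 2)(u + 4), so C'(0) = 72.
Gradient descent moves in the -C' direction, i.e. u is decreasing.
The nearest critical point in that direction is u = -4, where C'' = 54 > 0 (a local minimum). The iterate converges there.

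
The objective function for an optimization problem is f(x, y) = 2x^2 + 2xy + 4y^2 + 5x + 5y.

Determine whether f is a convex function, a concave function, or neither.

f is quadratic, so its Hessian is the constant matrix H = [[4, 2], [2, 8]].
det(H) = 28, tr(H) = 12.
det(H) > 0 and tr(H) > 0, so H is positive definite everywhere: convex.

convex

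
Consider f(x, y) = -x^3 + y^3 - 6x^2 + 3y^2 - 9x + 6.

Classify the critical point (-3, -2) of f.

saddle point

The mixed partial ∂²f/∂x∂y is 0, so the Hessian at any point is diag(f_xx, f_yy) = diag(-6(x + 2), 6(y + 1)).
At (-3, -2): H = diag(6, -6).
The eigenvalues have opposite signs, so H is indefinite: a saddle point.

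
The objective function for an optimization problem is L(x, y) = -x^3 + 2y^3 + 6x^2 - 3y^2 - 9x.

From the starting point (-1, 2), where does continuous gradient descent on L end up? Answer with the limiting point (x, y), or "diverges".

(1, 1)

L is separable, so gradient descent decouples: x follows -∂L/∂x, y follows -∂L/∂y.
∂L/∂x = -3(x - 3)(x - 1); at x=-1 this is -24, so x increases.
∂L/∂y = 6y(y - 1); at y=2 this is 12, so y decreases.
x converges to its nearest critical value 1 (a local min of the x-part); y converges to 1. The iterate converges to (1, 1).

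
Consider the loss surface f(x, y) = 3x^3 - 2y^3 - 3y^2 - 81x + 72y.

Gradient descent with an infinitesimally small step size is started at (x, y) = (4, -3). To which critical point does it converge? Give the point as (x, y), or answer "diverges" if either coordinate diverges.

(3, -4)

f is separable, so gradient descent decouples: x follows -∂f/∂x, y follows -∂f/∂y.
∂f/∂x = 9(x - 3)(x + 3); at x=4 this is 63, so x decreases.
∂f/∂y = -6(y - 3)(y + 4); at y=-3 this is 36, so y decreases.
x converges to its nearest critical value 3 (a local min of the x-part); y converges to -4. The iterate converges to (3, -4).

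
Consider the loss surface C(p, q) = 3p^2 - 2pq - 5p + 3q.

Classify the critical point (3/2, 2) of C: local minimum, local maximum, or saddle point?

The Hessian of C is constant: H = [[6, -2], [-2, 0]].
det(H) = 6·0 − (-2)² = -4.
Since det(H) < 0, H is indefinite and the critical point is a saddle point.

saddle point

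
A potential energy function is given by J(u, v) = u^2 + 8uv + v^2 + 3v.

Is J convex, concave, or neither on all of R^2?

neither

J is quadratic, so its Hessian is the constant matrix H = [[2, 8], [8, 2]].
det(H) = -60, tr(H) = 4.
det(H) < 0, so H is indefinite: neither convex nor concave.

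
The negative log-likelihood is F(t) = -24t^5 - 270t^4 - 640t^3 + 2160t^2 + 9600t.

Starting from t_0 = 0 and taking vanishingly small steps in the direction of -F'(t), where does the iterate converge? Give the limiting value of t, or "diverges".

F'(t) = -120(t - 2)(t + 2)(t + 4)(t + 5), so F'(0) = 9600.
Gradient descent moves in the -F' direction, i.e. t is decreasing.
The nearest critical point in that direction is t = -2, where F'' = 2880 > 0 (a local minimum). The iterate converges there.

-2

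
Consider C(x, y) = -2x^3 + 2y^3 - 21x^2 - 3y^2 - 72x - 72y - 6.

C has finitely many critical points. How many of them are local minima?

1

C separates as a function of x plus a function of y, so ∇C=0 decouples.
∂C/∂x = -6(x + 3)(x + 4) = 0 at x ∈ {-4, -3}; ∂C/∂y = 6(y - 4)(y + 3) = 0 at y ∈ {-3, 4}.
The Hessian is diagonal: diag(C_xx, C_yy). Second derivatives: C_xx(-4)=6, C_xx(-3)=-6; C_yy(-3)=-42, C_yy(4)=42.
Local minima occur where both diagonal entries positive: (-4, 4). Count: 1.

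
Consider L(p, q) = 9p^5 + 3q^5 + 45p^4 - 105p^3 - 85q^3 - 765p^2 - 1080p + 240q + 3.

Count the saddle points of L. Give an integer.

8

L separates as a function of p plus a function of q, so ∇L=0 decouples.
∂L/∂p = 45(p - 3)(p + 1)(p + 2)(p + 4) = 0 at p ∈ {-4, -2, -1, 3}; ∂L/∂q = 15(q - 4)(q - 1)(q + 1)(q + 4) = 0 at q ∈ {-4, -1, 1, 4}.
The Hessian is diagonal: diag(L_pp, L_qq). Second derivatives: L_pp(-4)=-1890, L_pp(-2)=450, L_pp(-1)=-540, L_pp(3)=6300; L_qq(-4)=-1800, L_qq(-1)=450, L_qq(1)=-450, L_qq(4)=1800.
Saddle points occur where the two diagonal entries have opposite signs: (-4, -1), (-4, 4), (-2, -4), (-2, 1), (-1, -1), (-1, 4), (3, -4), (3, 1). Count: 8.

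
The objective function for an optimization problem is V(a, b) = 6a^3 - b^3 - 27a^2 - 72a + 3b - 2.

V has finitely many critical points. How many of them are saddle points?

V separates as a function of a plus a function of b, so ∇V=0 decouples.
∂V/∂a = 18(a - 4)(a + 1) = 0 at a ∈ {-1, 4}; ∂V/∂b = -3(b - 1)(b + 1) = 0 at b ∈ {-1, 1}.
The Hessian is diagonal: diag(V_aa, V_bb). Second derivatives: V_aa(-1)=-90, V_aa(4)=90; V_bb(-1)=6, V_bb(1)=-6.
Saddle points occur where the two diagonal entries have opposite signs: (-1, -1), (4, 1). Count: 2.

2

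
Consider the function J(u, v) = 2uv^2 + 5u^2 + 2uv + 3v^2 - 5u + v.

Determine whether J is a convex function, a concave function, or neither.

neither

The term 2uv^2 is cubic, so the Hessian is not constant.
∂²J/∂v² = 4u + 6, which takes both signs as u varies (negative for sufficiently negative u). A diagonal entry of the Hessian changing sign means the Hessian is neither positive- nor negative-semidefinite on all of R^2.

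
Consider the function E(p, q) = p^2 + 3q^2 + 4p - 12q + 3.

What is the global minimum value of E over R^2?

E(p,q) separates as A(p) + B(q) + 3, so its minimum is min A + min B + 3.
A'(p) = 2p + 4 vanishes at p ∈ {-2}; B'(q) = 6q - 12 vanishes at q ∈ {2}.
Local minima of A (where A''>0): A(-2)=-4. Local minima of B: B(2)=-12.
So the global minimum of E is A(-2) + B(2) + 3 = -4 − 12 + 3 = -13, attained at (-2, 2).

-13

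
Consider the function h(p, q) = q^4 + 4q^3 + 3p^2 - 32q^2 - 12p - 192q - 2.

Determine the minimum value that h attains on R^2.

-782

h(p,q) separates as A(p) + B(q) − 2, so its minimum is min A + min B − 2.
A'(p) = 6p - 12 vanishes at p ∈ {2}; B'(q) = 4(q - 4)(q + 3)(q + 4) vanishes at q ∈ {-4, -3, 4}.
Local minima of A (where A''>0): A(2)=-12. Local minima of B: B(-4)=256, B(4)=-768.
So the global minimum of h is A(2) + B(4) − 2 = -12 − 768 − 2 = -782, attained at (2, 4).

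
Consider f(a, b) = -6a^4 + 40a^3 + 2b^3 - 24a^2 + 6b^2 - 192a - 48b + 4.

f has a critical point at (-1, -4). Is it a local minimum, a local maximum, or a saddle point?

local maximum

The mixed partial ∂²f/∂a∂b is 0, so the Hessian at any point is diag(f_aa, f_bb) = diag(24(-3a^2 + 10a - 2), 12(b + 1)).
At (-1, -4): H = diag(-360, -36).
Both eigenvalues are negative, so H is negative definite: a local maximum.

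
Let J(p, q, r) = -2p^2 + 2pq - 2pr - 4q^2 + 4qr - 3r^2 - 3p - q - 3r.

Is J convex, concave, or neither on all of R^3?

concave

J is quadratic, so its Hessian is the constant matrix H = [[-4, 2, -2], [2, -8, 4], [-2, 4, -6]].
Leading principal minors: -4, 28, -104.
Signs alternate −, +, − ⇒ H ≺ 0 ⇒ concave.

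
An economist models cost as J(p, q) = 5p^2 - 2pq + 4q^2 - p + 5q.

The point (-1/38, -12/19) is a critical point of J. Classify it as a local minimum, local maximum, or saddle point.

The Hessian of J is constant: H = [[10, -2], [-2, 8]].
det(H) = 10·8 − (-2)² = 76.
det(H) > 0 and tr(H) = 18 > 0, so H is positive definite and the point is a local minimum.

local minimum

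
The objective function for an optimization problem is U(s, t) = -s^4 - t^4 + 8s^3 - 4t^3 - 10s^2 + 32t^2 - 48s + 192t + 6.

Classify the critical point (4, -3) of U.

saddle point

The mixed partial ∂²U/∂s∂t is 0, so the Hessian at any point is diag(U_ss, U_tt) = diag(4(-3s^2 + 12s - 5), 4(-3t^2 - 6t + 16)).
At (4, -3): H = diag(-20, 28).
The eigenvalues have opposite signs, so H is indefinite: a saddle point.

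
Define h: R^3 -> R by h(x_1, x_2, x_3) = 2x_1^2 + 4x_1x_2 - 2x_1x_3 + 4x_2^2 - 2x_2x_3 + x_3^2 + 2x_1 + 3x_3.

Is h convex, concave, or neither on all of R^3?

convex

h is quadratic, so its Hessian is the constant matrix H = [[4, 4, -2], [4, 8, -2], [-2, -2, 2]].
Leading principal minors: 4, 16, 16.
All positive ⇒ H ≻ 0 ⇒ convex.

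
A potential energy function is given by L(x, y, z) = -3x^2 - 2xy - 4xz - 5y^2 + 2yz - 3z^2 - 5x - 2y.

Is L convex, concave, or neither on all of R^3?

L is quadratic, so its Hessian is the constant matrix H = [[-6, -2, -4], [-2, -10, 2], [-4, 2, -6]].
Leading principal minors: -6, 56, -120.
Signs alternate −, +, − ⇒ H ≺ 0 ⇒ concave.

concave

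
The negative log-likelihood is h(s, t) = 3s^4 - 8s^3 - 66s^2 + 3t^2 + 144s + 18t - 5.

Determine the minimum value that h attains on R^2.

h(s,t) separates as P(s) + Q(t) − 5, so its minimum is min P + min Q − 5.
P'(s) = 12(s - 4)(s - 1)(s + 3) vanishes at s ∈ {-3, 1, 4}; Q'(t) = 6(t + 3) vanishes at t ∈ {-3}.
Local minima of P (where P''>0): P(-3)=-567, P(4)=-224. Local minima of Q: Q(-3)=-27.
So the global minimum of h is P(-3) + Q(-3) − 5 = -567 − 27 − 5 = -599, attained at (-3, -3).

-599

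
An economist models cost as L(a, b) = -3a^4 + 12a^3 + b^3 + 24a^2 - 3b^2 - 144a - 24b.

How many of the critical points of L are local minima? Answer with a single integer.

1

L separates as a function of a plus a function of b, so ∇L=0 decouples.
∂L/∂a = -12(a - 3)(a - 2)(a + 2) = 0 at a ∈ {-2, 2, 3}; ∂L/∂b = 3(b - 4)(b + 2) = 0 at b ∈ {-2, 4}.
The Hessian is diagonal: diag(L_aa, L_bb). Second derivatives: L_aa(-2)=-240, L_aa(2)=48, L_aa(3)=-60; L_bb(-2)=-18, L_bb(4)=18.
Local minima occur where both diagonal entries positive: (2, 4). Count: 1.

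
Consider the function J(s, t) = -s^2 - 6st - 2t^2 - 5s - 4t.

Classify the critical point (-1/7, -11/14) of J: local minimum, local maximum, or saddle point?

saddle point

The Hessian of J is constant: H = [[-2, -6], [-6, -4]].
det(H) = (-2)·(-4) − (-6)² = -28.
Since det(H) < 0, H is indefinite and the critical point is a saddle point.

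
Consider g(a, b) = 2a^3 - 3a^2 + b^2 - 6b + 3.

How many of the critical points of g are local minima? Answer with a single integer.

g separates as a function of a plus a function of b, so ∇g=0 decouples.
∂g/∂a = 6a(a - 1) = 0 at a ∈ {0, 1}; ∂g/∂b = 2(b - 3) = 0 at b ∈ {3}.
The Hessian is diagonal: diag(g_aa, g_bb). Second derivatives: g_aa(0)=-6, g_aa(1)=6; g_bb(3)=2.
Local minima occur where both diagonal entries positive: (1, 3). Count: 1.

1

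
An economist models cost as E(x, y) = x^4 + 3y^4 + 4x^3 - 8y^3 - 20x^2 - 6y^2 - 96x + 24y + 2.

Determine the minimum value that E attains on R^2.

E(x,y) separates as P(x) + Q(y) + 2, so its minimum is min P + min Q + 2.
P'(x) = 4(x - 3)(x + 2)(x + 4) vanishes at x ∈ {-4, -2, 3}; Q'(y) = 12(y - 2)(y - 1)(y + 1) vanishes at y ∈ {-1, 1, 2}.
Local minima of P (where P''>0): P(-4)=64, P(3)=-279. Local minima of Q: Q(-1)=-19, Q(2)=8.
So the global minimum of E is P(3) + Q(-1) + 2 = -279 − 19 + 2 = -296, attained at (3, -1).

-296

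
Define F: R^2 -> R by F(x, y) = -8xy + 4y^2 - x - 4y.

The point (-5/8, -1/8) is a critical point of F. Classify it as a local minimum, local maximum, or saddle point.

The Hessian of F is constant: H = [[0, -8], [-8, 8]].
det(H) = 0·8 − (-8)² = -64.
Since det(H) < 0, H is indefinite and the critical point is a saddle point.

saddle point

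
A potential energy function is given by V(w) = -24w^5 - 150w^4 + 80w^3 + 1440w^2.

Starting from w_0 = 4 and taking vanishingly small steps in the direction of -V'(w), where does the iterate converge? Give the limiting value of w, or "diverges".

diverges

V'(w) = -120w(w - 2)(w + 3)(w + 4), so V'(4) = -53760.
Gradient descent moves in the -V' direction, i.e. w is increasing.
There is no critical point above w=4, and V' keeps the same sign, so the iterate runs off to +∞.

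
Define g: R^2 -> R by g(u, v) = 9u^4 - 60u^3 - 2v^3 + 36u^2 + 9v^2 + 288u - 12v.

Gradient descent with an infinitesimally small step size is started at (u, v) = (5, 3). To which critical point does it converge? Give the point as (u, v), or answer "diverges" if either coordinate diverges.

g is separable, so gradient descent decouples: u follows -∂g/∂u, v follows -∂g/∂v.
∂g/∂u = 36(u - 4)(u - 2)(u + 1); at u=5 this is 648, so u decreases.
∂g/∂v = -6(v - 2)(v - 1); at v=3 this is -12, so v increases.
The v-coordinate has no critical point in that direction and runs off to infinity.

diverges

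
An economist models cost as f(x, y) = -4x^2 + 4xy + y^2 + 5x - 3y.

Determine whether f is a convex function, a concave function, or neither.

f is quadratic, so its Hessian is the constant matrix H = [[-8, 4], [4, 2]].
det(H) = -32, tr(H) = -6.
det(H) < 0, so H is indefinite: neither convex nor concave.

neither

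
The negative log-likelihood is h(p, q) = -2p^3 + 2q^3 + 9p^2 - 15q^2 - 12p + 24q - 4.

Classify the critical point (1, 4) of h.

local minimum

The mixed partial ∂²h/∂p∂q is 0, so the Hessian at any point is diag(h_pp, h_qq) = diag(6(-2p + 3), 6(2q - 5)).
At (1, 4): H = diag(6, 18).
Both eigenvalues are positive, so H is positive definite: a local minimum.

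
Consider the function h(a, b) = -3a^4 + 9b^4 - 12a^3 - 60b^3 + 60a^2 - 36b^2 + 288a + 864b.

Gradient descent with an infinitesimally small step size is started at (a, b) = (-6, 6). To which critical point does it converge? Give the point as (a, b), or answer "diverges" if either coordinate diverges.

h is separable, so gradient descent decouples: a follows -∂h/∂a, b follows -∂h/∂b.
∂h/∂a = -12(a - 3)(a + 2)(a + 4); at a=-6 this is 864, so a decreases.
∂h/∂b = 36(b - 4)(b - 3)(b + 2); at b=6 this is 1728, so b decreases.
The a-coordinate has no critical point in that direction and runs off to infinity.

diverges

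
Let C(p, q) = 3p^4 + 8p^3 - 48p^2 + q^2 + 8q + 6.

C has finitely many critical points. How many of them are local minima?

C separates as a function of p plus a function of q, so ∇C=0 decouples.
∂C/∂p = 12p(p - 2)(p + 4) = 0 at p ∈ {-4, 0, 2}; ∂C/∂q = 2(q + 4) = 0 at q ∈ {-4}.
The Hessian is diagonal: diag(C_pp, C_qq). Second derivatives: C_pp(-4)=288, C_pp(0)=-96, C_pp(2)=144; C_qq(-4)=2.
Local minima occur where both diagonal entries positive: (-4, -4), (2, -4). Count: 2.

2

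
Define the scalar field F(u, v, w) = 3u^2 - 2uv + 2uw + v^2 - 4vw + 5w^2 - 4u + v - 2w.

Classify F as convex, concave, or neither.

convex

F is quadratic, so its Hessian is the constant matrix H = [[6, -2, 2], [-2, 2, -4], [2, -4, 10]].
Leading principal minors: 6, 8, 8.
All positive ⇒ H ≻ 0 ⇒ convex.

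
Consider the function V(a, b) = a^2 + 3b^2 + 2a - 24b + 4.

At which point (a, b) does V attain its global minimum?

V(a,b) separates as P(a) + Q(b) + 4, so its minimum is min P + min Q + 4.
P'(a) = 2a + 2 vanishes at a ∈ {-1}; Q'(b) = 6b - 24 vanishes at b ∈ {4}.
Local minima of P (where P''>0): P(-1)=-1. Local minima of Q: Q(4)=-48.
So the global minimum of V is P(-1) + Q(4) + 4 = -1 − 48 + 4 = -45, attained at (-1, 4).

(-1, 4)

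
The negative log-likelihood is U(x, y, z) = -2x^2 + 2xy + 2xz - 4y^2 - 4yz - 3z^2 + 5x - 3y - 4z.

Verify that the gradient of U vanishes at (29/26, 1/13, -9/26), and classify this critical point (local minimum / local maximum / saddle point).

∇U = (-4x + 2y + 2z + 5, 2x - 8y - 4z - 3, 2x - 4y - 6z - 4); substituting (29/26, 1/13, -9/26) gives ∇U = (0, 0, 0), so (29/26, 1/13, -9/26) is indeed a critical point.
The Hessian is constant: H = [[-4, 2, 2], [2, -8, -4], [2, -4, -6]].
Leading principal minors: Δ₁ = -4, Δ₂ = 28, Δ₃ = -104.
The minors alternate sign starting negative (−, +, −), so H is negative definite: a local maximum.

local maximum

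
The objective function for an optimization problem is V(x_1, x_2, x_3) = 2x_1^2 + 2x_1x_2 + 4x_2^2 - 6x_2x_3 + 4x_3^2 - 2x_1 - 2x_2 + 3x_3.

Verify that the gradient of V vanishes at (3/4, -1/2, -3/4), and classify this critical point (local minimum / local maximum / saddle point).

local minimum

∇V = (4x_1 + 2x_2 - 2, 2x_1 + 8x_2 - 6x_3 - 2, -6x_2 + 8x_3 + 3); substituting (3/4, -1/2, -3/4) gives ∇V = (0, 0, 0), so (3/4, -1/2, -3/4) is indeed a critical point.
The Hessian is constant: H = [[4, 2, 0], [2, 8, -6], [0, -6, 8]].
Leading principal minors: Δ₁ = 4, Δ₂ = 28, Δ₃ = 80.
All leading minors are positive, so H is positive definite: a local minimum.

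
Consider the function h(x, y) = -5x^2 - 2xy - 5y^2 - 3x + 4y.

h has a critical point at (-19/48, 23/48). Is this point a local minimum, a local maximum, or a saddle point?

local maximum

The Hessian of h is constant: H = [[-10, -2], [-2, -10]].
det(H) = (-10)·(-10) − (-2)² = 96.
det(H) > 0 and tr(H) = -20 < 0, so H is negative definite and the point is a local maximum.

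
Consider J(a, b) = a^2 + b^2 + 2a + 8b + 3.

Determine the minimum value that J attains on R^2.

J(a,b) separates as P(a) + Q(b) + 3, so its minimum is min P + min Q + 3.
P'(a) = 2a + 2 vanishes at a ∈ {-1}; Q'(b) = 2b + 8 vanishes at b ∈ {-4}.
Local minima of P (where P''>0): P(-1)=-1. Local minima of Q: Q(-4)=-16.
So the global minimum of J is P(-1) + Q(-4) + 3 = -1 − 16 + 3 = -14, attained at (-1, -4).

-14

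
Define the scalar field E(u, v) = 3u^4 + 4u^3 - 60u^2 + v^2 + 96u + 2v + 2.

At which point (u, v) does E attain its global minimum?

(-4, -1)

E(u,v) separates as P(u) + Q(v) + 2, so its minimum is min P + min Q + 2.
P'(u) = 12(u - 2)(u - 1)(u + 4) vanishes at u ∈ {-4, 1, 2}; Q'(v) = 2v + 2 vanishes at v ∈ {-1}.
Local minima of P (where P''>0): P(-4)=-832, P(2)=32. Local minima of Q: Q(-1)=-1.
So the global minimum of E is P(-4) + Q(-1) + 2 = -832 − 1 + 2 = -831, attained at (-4, -1).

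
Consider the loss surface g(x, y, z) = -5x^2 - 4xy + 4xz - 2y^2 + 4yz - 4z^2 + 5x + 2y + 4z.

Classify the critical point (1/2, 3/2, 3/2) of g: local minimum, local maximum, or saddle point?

The Hessian is constant: H = [[-10, -4, 4], [-4, -4, 4], [4, 4, -8]].
Leading principal minors: Δ₁ = -10, Δ₂ = 24, Δ₃ = -96.
The minors alternate sign starting negative (−, +, −), so H is negative definite: a local maximum.

local maximum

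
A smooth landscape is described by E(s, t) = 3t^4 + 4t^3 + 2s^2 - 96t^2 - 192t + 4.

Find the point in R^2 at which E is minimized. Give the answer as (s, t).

E(s,t) separates as P(s) + Q(t) + 4, so its minimum is min P + min Q + 4.
P'(s) = 4s vanishes at s ∈ {0}; Q'(t) = 12(t - 4)(t + 1)(t + 4) vanishes at t ∈ {-4, -1, 4}.
Local minima of P (where P''>0): P(0)=0. Local minima of Q: Q(-4)=-256, Q(4)=-1280.
So the global minimum of E is P(0) + Q(4) + 4 = 0 − 1280 + 4 = -1276, attained at (0, 4).

(0, 4)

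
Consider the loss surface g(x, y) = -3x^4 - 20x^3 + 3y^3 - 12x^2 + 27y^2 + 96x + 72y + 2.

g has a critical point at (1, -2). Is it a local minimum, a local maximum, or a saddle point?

The mixed partial ∂²g/∂x∂y is 0, so the Hessian at any point is diag(g_xx, g_yy) = diag(-12(3x^2 + 10x + 2), 18(y + 3)).
At (1, -2): H = diag(-180, 18).
The eigenvalues have opposite signs, so H is indefinite: a saddle point.

saddle point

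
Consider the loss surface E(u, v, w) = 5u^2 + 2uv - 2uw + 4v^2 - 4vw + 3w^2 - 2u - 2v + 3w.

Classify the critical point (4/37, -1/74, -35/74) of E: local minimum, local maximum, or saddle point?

The Hessian is constant: H = [[10, 2, -2], [2, 8, -4], [-2, -4, 6]].
Leading principal minors: Δ₁ = 10, Δ₂ = 76, Δ₃ = 296.
All leading minors are positive, so H is positive definite: a local minimum.

local minimum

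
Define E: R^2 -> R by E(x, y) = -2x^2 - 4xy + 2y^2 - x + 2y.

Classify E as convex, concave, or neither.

neither

E is quadratic, so its Hessian is the constant matrix H = [[-4, -4], [-4, 4]].
det(H) = -32, tr(H) = 0.
det(H) < 0, so H is indefinite: neither convex nor concave.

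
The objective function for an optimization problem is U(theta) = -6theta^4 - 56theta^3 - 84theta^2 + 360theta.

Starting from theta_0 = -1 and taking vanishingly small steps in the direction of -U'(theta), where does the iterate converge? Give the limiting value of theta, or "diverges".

U'(theta) = -24(theta - 1)(theta + 3)(theta + 5), so U'(-1) = 384.
Gradient descent moves in the -U' direction, i.e. theta is decreasing.
The nearest critical point in that direction is theta = -3, where U'' = 192 > 0 (a local minimum). The iterate converges there.

-3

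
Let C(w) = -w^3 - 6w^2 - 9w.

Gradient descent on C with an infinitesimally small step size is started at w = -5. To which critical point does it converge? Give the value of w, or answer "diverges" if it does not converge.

-3

C'(w) = -3(w + 1)(w + 3), so C'(-5) = -24.
Gradient descent moves in the -C' direction, i.e. w is increasing.
The nearest critical point in that direction is w = -3, where C'' = 6 > 0 (a local minimum). The iterate converges there.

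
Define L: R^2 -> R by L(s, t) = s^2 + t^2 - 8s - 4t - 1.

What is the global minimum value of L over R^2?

-21

L(s,t) separates as P(s) + Q(t) − 1, so its minimum is min P + min Q − 1.
P'(s) = 2s - 8 vanishes at s ∈ {4}; Q'(t) = 2(t - 2) vanishes at t ∈ {2}.
Local minima of P (where P''>0): P(4)=-16. Local minima of Q: Q(2)=-4.
So the global minimum of L is P(4) + Q(2) − 1 = -16 − 4 − 1 = -21, attained at (4, 2).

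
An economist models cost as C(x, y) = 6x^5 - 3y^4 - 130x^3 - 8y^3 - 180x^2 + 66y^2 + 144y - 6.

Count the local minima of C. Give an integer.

2

C separates as a function of x plus a function of y, so ∇C=0 decouples.
∂C/∂x = 30x(x - 4)(x + 1)(x + 3) = 0 at x ∈ {-3, -1, 0, 4}; ∂C/∂y = -12(y - 3)(y + 1)(y + 4) = 0 at y ∈ {-4, -1, 3}.
The Hessian is diagonal: diag(C_xx, C_yy). Second derivatives: C_xx(-3)=-1260, C_xx(-1)=300, C_xx(0)=-360, C_xx(4)=4200; C_yy(-4)=-252, C_yy(-1)=144, C_yy(3)=-336.
Local minima occur where both diagonal entries positive: (-1, -1), (4, -1). Count: 2.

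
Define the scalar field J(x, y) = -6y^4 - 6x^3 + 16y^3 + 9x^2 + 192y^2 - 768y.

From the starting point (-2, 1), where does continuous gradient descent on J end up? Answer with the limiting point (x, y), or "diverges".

J is separable, so gradient descent decouples: x follows -∂J/∂x, y follows -∂J/∂y.
∂J/∂x = -18x(x - 1); at x=-2 this is -108, so x increases.
∂J/∂y = -24(y - 4)(y - 2)(y + 4); at y=1 this is -360, so y increases.
x converges to its nearest critical value 0 (a local min of the x-part); y converges to 2. The iterate converges to (0, 2).

(0, 2)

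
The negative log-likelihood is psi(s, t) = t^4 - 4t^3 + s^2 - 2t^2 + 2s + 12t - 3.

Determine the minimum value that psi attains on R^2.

psi(s,t) separates as P(s) + Q(t) − 3, so its minimum is min P + min Q − 3.
P'(s) = 2s + 2 vanishes at s ∈ {-1}; Q'(t) = 4(t - 3)(t - 1)(t + 1) vanishes at t ∈ {-1, 1, 3}.
Local minima of P (where P''>0): P(-1)=-1. Local minima of Q: Q(-1)=-9, Q(3)=-9.
So the global minimum of psi is P(-1) + Q(-1) − 3 = -1 − 9 − 3 = -13, attained at (-1, -1).

-13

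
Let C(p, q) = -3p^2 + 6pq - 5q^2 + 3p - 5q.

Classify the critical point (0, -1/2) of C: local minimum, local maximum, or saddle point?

The Hessian of C is constant: H = [[-6, 6], [6, -10]].
det(H) = (-6)·(-10) − 6² = 24.
det(H) > 0 and tr(H) = -16 < 0, so H is negative definite and the point is a local maximum.

local maximum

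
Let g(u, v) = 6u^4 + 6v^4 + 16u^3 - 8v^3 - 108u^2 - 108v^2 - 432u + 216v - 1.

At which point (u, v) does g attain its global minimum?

g(u,v) separates as P(u) + Q(v) − 1, so its minimum is min P + min Q − 1.
P'(u) = 24(u - 3)(u + 2)(u + 3) vanishes at u ∈ {-3, -2, 3}; Q'(v) = 24(v - 3)(v - 1)(v + 3) vanishes at v ∈ {-3, 1, 3}.
Local minima of P (where P''>0): P(-3)=378, P(3)=-1350. Local minima of Q: Q(-3)=-918, Q(3)=-54.
So the global minimum of g is P(3) + Q(-3) − 1 = -1350 − 918 − 1 = -2269, attained at (3, -3).

(3, -3)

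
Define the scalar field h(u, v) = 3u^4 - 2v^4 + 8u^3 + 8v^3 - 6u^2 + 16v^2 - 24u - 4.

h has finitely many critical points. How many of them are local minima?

h separates as a function of u plus a function of v, so ∇h=0 decouples.
∂h/∂u = 12(u - 1)(u + 1)(u + 2) = 0 at u ∈ {-2, -1, 1}; ∂h/∂v = -8v(v - 4)(v + 1) = 0 at v ∈ {-1, 0, 4}.
The Hessian is diagonal: diag(h_uu, h_vv). Second derivatives: h_uu(-2)=36, h_uu(-1)=-24, h_uu(1)=72; h_vv(-1)=-40, h_vv(0)=32, h_vv(4)=-160.
Local minima occur where both diagonal entries positive: (-2, 0), (1, 0). Count: 2.

2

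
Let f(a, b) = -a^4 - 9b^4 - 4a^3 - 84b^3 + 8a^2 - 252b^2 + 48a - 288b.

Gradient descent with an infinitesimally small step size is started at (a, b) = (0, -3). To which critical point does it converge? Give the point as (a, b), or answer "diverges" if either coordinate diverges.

(-2, -2)

f is separable, so gradient descent decouples: a follows -∂f/∂a, b follows -∂f/∂b.
∂f/∂a = -4(a - 2)(a + 2)(a + 3); at a=0 this is 48, so a decreases.
∂f/∂b = -36(b + 1)(b + 2)(b + 4); at b=-3 this is -72, so b increases.
a converges to its nearest critical value -2 (a local min of the a-part); b converges to -2. The iterate converges to (-2, -2).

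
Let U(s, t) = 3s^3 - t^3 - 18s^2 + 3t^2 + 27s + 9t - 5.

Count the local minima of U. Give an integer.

U separates as a function of s plus a function of t, so ∇U=0 decouples.
∂U/∂s = 9(s - 3)(s - 1) = 0 at s ∈ {1, 3}; ∂U/∂t = -3(t - 3)(t + 1) = 0 at t ∈ {-1, 3}.
The Hessian is diagonal: diag(U_ss, U_tt). Second derivatives: U_ss(1)=-18, U_ss(3)=18; U_tt(-1)=12, U_tt(3)=-12.
Local minima occur where both diagonal entries positive: (3, -1). Count: 1.

1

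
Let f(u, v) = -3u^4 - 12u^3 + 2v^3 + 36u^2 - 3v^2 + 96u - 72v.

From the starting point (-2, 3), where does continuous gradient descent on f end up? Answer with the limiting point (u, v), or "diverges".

(-1, 4)

f is separable, so gradient descent decouples: u follows -∂f/∂u, v follows -∂f/∂v.
∂f/∂u = -12(u - 2)(u + 1)(u + 4); at u=-2 this is -96, so u increases.
∂f/∂v = 6(v - 4)(v + 3); at v=3 this is -36, so v increases.
u converges to its nearest critical value -1 (a local min of the u-part); v converges to 4. The iterate converges to (-1, 4).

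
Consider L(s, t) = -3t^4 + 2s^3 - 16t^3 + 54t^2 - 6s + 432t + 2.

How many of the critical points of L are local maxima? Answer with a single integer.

2

L separates as a function of s plus a function of t, so ∇L=0 decouples.
∂L/∂s = 6(s - 1)(s + 1) = 0 at s ∈ {-1, 1}; ∂L/∂t = -12(t - 3)(t + 3)(t + 4) = 0 at t ∈ {-4, -3, 3}.
The Hessian is diagonal: diag(L_ss, L_tt). Second derivatives: L_ss(-1)=-12, L_ss(1)=12; L_tt(-4)=-84, L_tt(-3)=72, L_tt(3)=-504.
Local maxima occur where both diagonal entries negative: (-1, -4), (-1, 3). Count: 2.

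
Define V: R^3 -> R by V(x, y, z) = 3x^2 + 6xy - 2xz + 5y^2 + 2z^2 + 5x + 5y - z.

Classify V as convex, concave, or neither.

convex

V is quadratic, so its Hessian is the constant matrix H = [[6, 6, -2], [6, 10, 0], [-2, 0, 4]].
Leading principal minors: 6, 24, 56.
All positive ⇒ H ≻ 0 ⇒ convex.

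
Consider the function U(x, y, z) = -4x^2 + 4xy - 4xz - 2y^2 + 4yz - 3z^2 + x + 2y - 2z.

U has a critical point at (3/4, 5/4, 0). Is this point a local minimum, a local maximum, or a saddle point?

local maximum

The Hessian is constant: H = [[-8, 4, -4], [4, -4, 4], [-4, 4, -6]].
Leading principal minors: Δ₁ = -8, Δ₂ = 16, Δ₃ = -32.
The minors alternate sign starting negative (−, +, −), so H is negative definite: a local maximum.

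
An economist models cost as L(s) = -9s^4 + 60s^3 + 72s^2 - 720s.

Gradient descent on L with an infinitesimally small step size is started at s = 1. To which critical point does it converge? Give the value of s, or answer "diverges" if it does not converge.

L'(s) = -36(s - 5)(s - 2)(s + 2), so L'(1) = -432.
Gradient descent moves in the -L' direction, i.e. s is increasing.
The nearest critical point in that direction is s = 2, where L'' = 432 > 0 (a local minimum). The iterate converges there.

2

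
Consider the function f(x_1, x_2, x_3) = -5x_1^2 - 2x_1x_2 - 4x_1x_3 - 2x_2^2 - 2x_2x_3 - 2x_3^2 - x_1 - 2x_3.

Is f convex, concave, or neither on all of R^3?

f is quadratic, so its Hessian is the constant matrix H = [[-10, -2, -4], [-2, -4, -2], [-4, -2, -4]].
Leading principal minors: -10, 36, -72.
Signs alternate −, +, − ⇒ H ≺ 0 ⇒ concave.

concave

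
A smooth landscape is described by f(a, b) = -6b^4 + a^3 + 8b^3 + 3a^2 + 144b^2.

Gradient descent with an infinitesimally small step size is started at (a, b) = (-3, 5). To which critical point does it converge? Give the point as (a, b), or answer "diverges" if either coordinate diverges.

diverges

f is separable, so gradient descent decouples: a follows -∂f/∂a, b follows -∂f/∂b.
∂f/∂a = 3a(a + 2); at a=-3 this is 9, so a decreases.
∂f/∂b = -24b(b - 4)(b + 3); at b=5 this is -960, so b increases.
The a-coordinate has no critical point in that direction and runs off to infinity.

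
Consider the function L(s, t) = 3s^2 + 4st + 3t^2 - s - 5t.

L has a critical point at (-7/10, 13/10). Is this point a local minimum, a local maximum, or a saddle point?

local minimum

The Hessian of L is constant: H = [[6, 4], [4, 6]].
det(H) = 6·6 − 4² = 20.
det(H) > 0 and tr(H) = 12 > 0, so H is positive definite and the point is a local minimum.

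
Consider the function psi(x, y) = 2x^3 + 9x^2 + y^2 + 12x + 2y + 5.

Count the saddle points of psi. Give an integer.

1

psi separates as a function of x plus a function of y, so ∇psi=0 decouples.
∂psi/∂x = 6(x + 1)(x + 2) = 0 at x ∈ {-2, -1}; ∂psi/∂y = 2(y + 1) = 0 at y ∈ {-1}.
The Hessian is diagonal: diag(psi_xx, psi_yy). Second derivatives: psi_xx(-2)=-6, psi_xx(-1)=6; psi_yy(-1)=2.
Saddle points occur where the two diagonal entries have opposite signs: (-2, -1). Count: 1.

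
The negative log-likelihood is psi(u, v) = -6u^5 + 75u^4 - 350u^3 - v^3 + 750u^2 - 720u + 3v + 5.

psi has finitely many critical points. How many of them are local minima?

2

psi separates as a function of u plus a function of v, so ∇psi=0 decouples.
∂psi/∂u = -30(u - 4)(u - 3)(u - 2)(u - 1) = 0 at u ∈ {1, 2, 3, 4}; ∂psi/∂v = -3(v - 1)(v + 1) = 0 at v ∈ {-1, 1}.
The Hessian is diagonal: diag(psi_uu, psi_vv). Second derivatives: psi_uu(1)=180, psi_uu(2)=-60, psi_uu(3)=60, psi_uu(4)=-180; psi_vv(-1)=6, psi_vv(1)=-6.
Local minima occur where both diagonal entries positive: (1, -1), (3, -1). Count: 2.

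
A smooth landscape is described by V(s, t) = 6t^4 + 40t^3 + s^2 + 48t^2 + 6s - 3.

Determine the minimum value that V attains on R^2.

V(s,t) separates as P(s) + Q(t) − 3, so its minimum is min P + min Q − 3.
P'(s) = 2s + 6 vanishes at s ∈ {-3}; Q'(t) = 24t(t + 1)(t + 4) vanishes at t ∈ {-4, -1, 0}.
Local minima of P (where P''>0): P(-3)=-9. Local minima of Q: Q(-4)=-256, Q(0)=0.
So the global minimum of V is P(-3) + Q(-4) − 3 = -9 − 256 − 3 = -268, attained at (-3, -4).

-268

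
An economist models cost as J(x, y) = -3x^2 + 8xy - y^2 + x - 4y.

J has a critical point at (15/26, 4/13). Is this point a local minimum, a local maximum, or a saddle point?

saddle point

The Hessian of J is constant: H = [[-6, 8], [8, -2]].
det(H) = (-6)·(-2) − 8² = -52.
Since det(H) < 0, H is indefinite and the critical point is a saddle point.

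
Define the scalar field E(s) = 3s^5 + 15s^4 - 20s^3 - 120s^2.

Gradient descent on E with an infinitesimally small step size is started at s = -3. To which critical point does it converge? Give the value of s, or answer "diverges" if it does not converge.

E'(s) = 15s(s - 2)(s + 2)(s + 4), so E'(-3) = -225.
Gradient descent moves in the -E' direction, i.e. s is increasing.
The nearest critical point in that direction is s = -2, where E'' = 240 > 0 (a local minimum). The iterate converges there.

-2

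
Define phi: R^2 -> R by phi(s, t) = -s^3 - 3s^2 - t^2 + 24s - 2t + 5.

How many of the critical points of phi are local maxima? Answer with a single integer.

1

phi separates as a function of s plus a function of t, so ∇phi=0 decouples.
∂phi/∂s = -3(s - 2)(s + 4) = 0 at s ∈ {-4, 2}; ∂phi/∂t = -2(t + 1) = 0 at t ∈ {-1}.
The Hessian is diagonal: diag(phi_ss, phi_tt). Second derivatives: phi_ss(-4)=18, phi_ss(2)=-18; phi_tt(-1)=-2.
Local maxima occur where both diagonal entries negative: (2, -1). Count: 1.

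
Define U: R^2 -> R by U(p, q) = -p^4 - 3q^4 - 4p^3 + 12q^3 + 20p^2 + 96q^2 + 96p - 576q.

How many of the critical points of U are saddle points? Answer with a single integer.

U separates as a function of p plus a function of q, so ∇U=0 decouples.
∂U/∂p = -4(p - 3)(p + 2)(p + 4) = 0 at p ∈ {-4, -2, 3}; ∂U/∂q = -12(q - 4)(q - 3)(q + 4) = 0 at q ∈ {-4, 3, 4}.
The Hessian is diagonal: diag(U_pp, U_qq). Second derivatives: U_pp(-4)=-56, U_pp(-2)=40, U_pp(3)=-140; U_qq(-4)=-672, U_qq(3)=84, U_qq(4)=-96.
Saddle points occur where the two diagonal entries have opposite signs: (-4, 3), (-2, -4), (-2, 4), (3, 3). Count: 4.

4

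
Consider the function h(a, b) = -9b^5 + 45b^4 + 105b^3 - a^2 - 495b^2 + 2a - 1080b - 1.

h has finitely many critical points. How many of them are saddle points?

2

h separates as a function of a plus a function of b, so ∇h=0 decouples.
∂h/∂a = -2(a - 1) = 0 at a ∈ {1}; ∂h/∂b = -45(b - 4)(b - 3)(b + 1)(b + 2) = 0 at b ∈ {-2, -1, 3, 4}.
The Hessian is diagonal: diag(h_aa, h_bb). Second derivatives: h_aa(1)=-2; h_bb(-2)=1350, h_bb(-1)=-900, h_bb(3)=900, h_bb(4)=-1350.
Saddle points occur where the two diagonal entries have opposite signs: (1, -2), (1, 3). Count: 2.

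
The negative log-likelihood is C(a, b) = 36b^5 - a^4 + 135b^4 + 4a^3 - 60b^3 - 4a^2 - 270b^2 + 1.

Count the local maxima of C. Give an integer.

4

C separates as a function of a plus a function of b, so ∇C=0 decouples.
∂C/∂a = -4a(a - 2)(a - 1) = 0 at a ∈ {0, 1, 2}; ∂C/∂b = 180b(b - 1)(b + 1)(b + 3) = 0 at b ∈ {-3, -1, 0, 1}.
The Hessian is diagonal: diag(C_aa, C_bb). Second derivatives: C_aa(0)=-8, C_aa(1)=4, C_aa(2)=-8; C_bb(-3)=-4320, C_bb(-1)=720, C_bb(0)=-540, C_bb(1)=1440.
Local maxima occur where both diagonal entries negative: (0, -3), (0, 0), (2, -3), (2, 0). Count: 4.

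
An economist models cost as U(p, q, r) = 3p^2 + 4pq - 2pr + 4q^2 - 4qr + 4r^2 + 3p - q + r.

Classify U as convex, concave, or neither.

U is quadratic, so its Hessian is the constant matrix H = [[6, 4, -2], [4, 8, -4], [-2, -4, 8]].
Leading principal minors: 6, 32, 192.
All positive ⇒ H ≻ 0 ⇒ convex.

convex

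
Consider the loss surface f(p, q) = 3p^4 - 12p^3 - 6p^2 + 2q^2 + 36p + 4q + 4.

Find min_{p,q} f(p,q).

f(p,q) separates as A(p) + B(q) + 4, so its minimum is min A + min B + 4.
A'(p) = 12(p - 3)(p - 1)(p + 1) vanishes at p ∈ {-1, 1, 3}; B'(q) = 4q + 4 vanishes at q ∈ {-1}.
Local minima of A (where A''>0): A(-1)=-27, A(3)=-27. Local minima of B: B(-1)=-2.
So the global minimum of f is A(-1) + B(-1) + 4 = -27 − 2 + 4 = -25, attained at (-1, -1).

-25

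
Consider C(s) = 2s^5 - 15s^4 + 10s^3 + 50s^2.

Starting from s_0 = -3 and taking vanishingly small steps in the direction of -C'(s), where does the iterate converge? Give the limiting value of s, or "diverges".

diverges

C'(s) = 10s(s - 5)(s - 2)(s + 1), so C'(-3) = 2400.
Gradient descent moves in the -C' direction, i.e. s is decreasing.
There is no critical point below s=-3, and C' keeps the same sign, so the iterate runs off to −∞.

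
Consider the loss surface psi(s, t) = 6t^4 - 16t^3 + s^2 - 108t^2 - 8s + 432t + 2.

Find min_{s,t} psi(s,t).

-1364

psi(s,t) separates as P(s) + Q(t) + 2, so its minimum is min P + min Q + 2.
P'(s) = 2s - 8 vanishes at s ∈ {4}; Q'(t) = 24(t - 3)(t - 2)(t + 3) vanishes at t ∈ {-3, 2, 3}.
Local minima of P (where P''>0): P(4)=-16. Local minima of Q: Q(-3)=-1350, Q(3)=378.
So the global minimum of psi is P(4) + Q(-3) + 2 = -16 − 1350 + 2 = -1364, attained at (4, -3).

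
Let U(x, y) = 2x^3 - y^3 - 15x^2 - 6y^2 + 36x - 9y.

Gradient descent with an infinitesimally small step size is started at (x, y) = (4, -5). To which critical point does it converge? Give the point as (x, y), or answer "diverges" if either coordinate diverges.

(3, -3)

U is separable, so gradient descent decouples: x follows -∂U/∂x, y follows -∂U/∂y.
∂U/∂x = 6(x - 3)(x - 2); at x=4 this is 12, so x decreases.
∂U/∂y = -3(y + 1)(y + 3); at y=-5 this is -24, so y increases.
x converges to its nearest critical value 3 (a local min of the x-part); y converges to -3. The iterate converges to (3, -3).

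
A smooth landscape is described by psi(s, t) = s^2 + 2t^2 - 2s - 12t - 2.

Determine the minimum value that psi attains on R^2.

-21

psi(s,t) separates as P(s) + Q(t) − 2, so its minimum is min P + min Q − 2.
P'(s) = 2s - 2 vanishes at s ∈ {1}; Q'(t) = 4(t - 3) vanishes at t ∈ {3}.
Local minima of P (where P''>0): P(1)=-1. Local minima of Q: Q(3)=-18.
So the global minimum of psi is P(1) + Q(3) − 2 = -1 − 18 − 2 = -21, attained at (1, 3).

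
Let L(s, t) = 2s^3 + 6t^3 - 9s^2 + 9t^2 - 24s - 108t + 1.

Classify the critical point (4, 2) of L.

local minimum

The mixed partial ∂²L/∂s∂t is 0, so the Hessian at any point is diag(L_ss, L_tt) = diag(6(2s - 3), 18(2t + 1)).
At (4, 2): H = diag(30, 90).
Both eigenvalues are positive, so H is positive definite: a local minimum.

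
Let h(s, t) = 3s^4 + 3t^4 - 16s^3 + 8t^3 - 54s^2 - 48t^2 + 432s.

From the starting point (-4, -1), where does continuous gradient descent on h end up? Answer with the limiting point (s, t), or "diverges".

(-3, -4)

h is separable, so gradient descent decouples: s follows -∂h/∂s, t follows -∂h/∂t.
∂h/∂s = 12(s - 4)(s - 3)(s + 3); at s=-4 this is -672, so s increases.
∂h/∂t = 12t(t - 2)(t + 4); at t=-1 this is 108, so t decreases.
s converges to its nearest critical value -3 (a local min of the s-part); t converges to -4. The iterate converges to (-3, -4).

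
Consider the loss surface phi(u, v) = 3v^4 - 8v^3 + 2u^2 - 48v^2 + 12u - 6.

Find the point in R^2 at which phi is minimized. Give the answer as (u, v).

(-3, 4)

phi(u,v) separates as P(u) + Q(v) − 6, so its minimum is min P + min Q − 6.
P'(u) = 4u + 12 vanishes at u ∈ {-3}; Q'(v) = 12v(v - 4)(v + 2) vanishes at v ∈ {-2, 0, 4}.
Local minima of P (where P''>0): P(-3)=-18. Local minima of Q: Q(-2)=-80, Q(4)=-512.
So the global minimum of phi is P(-3) + Q(4) − 6 = -18 − 512 − 6 = -536, attained at (-3, 4).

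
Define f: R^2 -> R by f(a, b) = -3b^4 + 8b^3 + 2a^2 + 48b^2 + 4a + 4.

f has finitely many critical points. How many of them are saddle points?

2

f separates as a function of a plus a function of b, so ∇f=0 decouples.
∂f/∂a = 4(a + 1) = 0 at a ∈ {-1}; ∂f/∂b = -12b(b - 4)(b + 2) = 0 at b ∈ {-2, 0, 4}.
The Hessian is diagonal: diag(f_aa, f_bb). Second derivatives: f_aa(-1)=4; f_bb(-2)=-144, f_bb(0)=96, f_bb(4)=-288.
Saddle points occur where the two diagonal entries have opposite signs: (-1, -2), (-1, 4). Count: 2.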